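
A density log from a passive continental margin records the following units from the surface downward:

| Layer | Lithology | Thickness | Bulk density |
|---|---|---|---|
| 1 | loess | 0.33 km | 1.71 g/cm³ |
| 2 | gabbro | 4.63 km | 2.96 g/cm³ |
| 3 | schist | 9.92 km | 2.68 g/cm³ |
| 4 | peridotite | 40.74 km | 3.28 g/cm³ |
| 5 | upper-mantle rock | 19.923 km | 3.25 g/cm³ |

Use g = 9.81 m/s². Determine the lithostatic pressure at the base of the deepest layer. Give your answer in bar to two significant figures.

loess: 1710 kg/m³ × 9.81 m/s² × 330 m = 5.536×10^6 Pa = 55.36 bar
gabbro: 2960 kg/m³ × 9.81 m/s² × 4630 m = 1.344×10^8 Pa = 1344 bar
schist: 2680 kg/m³ × 9.81 m/s² × 9920 m = 2.608×10^8 Pa = 2608 bar
peridotite: 3280 kg/m³ × 9.81 m/s² × 40740 m = 1.311×10^9 Pa = 13109 bar
upper-mantle rock: 3250 kg/m³ × 9.81 m/s² × 19923 m = 6.352×10^8 Pa = 6352 bar
Total = 55.36 + 1344 + 2608 + 13109 + 6352 = 23469 bar

23000 bar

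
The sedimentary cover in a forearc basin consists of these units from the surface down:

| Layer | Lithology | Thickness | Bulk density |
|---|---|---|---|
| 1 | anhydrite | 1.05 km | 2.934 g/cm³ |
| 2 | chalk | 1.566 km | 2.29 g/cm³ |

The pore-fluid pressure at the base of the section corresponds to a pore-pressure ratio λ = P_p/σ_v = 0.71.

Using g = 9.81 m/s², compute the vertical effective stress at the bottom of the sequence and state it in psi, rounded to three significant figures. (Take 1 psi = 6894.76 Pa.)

Overburden (lithostatic) stress σ_v:
anhydrite: 2934 kg/m³ × 9.81 m/s² × 1050 m = 3.022×10^7 Pa = 30.22 MPa
chalk: 2290 kg/m³ × 9.81 m/s² × 1566 m = 3.518×10^7 Pa = 35.18 MPa
Total = 30.22 + 35.18 = 65.402 MPa
Pore pressure P_p = λ·σ_v = 0.71 × 65.40 MPa = 46.44 MPa
Effective stress σ' = σ_v − P_p = 65.40 − 46.44 = 18.966 MPa = 2750.9 psi

2750 psi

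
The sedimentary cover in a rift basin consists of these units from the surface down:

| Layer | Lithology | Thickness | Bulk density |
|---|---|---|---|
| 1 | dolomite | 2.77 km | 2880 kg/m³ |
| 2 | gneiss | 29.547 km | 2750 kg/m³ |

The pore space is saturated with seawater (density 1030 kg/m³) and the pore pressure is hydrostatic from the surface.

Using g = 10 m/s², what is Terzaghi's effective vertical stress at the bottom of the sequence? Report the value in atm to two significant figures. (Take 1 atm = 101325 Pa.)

Overburden (lithostatic) stress σ_v:
dolomite: 2880 kg/m³ × 10 m/s² × 2770 m = 7.978×10^7 Pa = 79.78 MPa
gneiss: 2750 kg/m³ × 10 m/s² × 29547 m = 8.125×10^8 Pa = 812.5 MPa
Total = 79.78 + 812.5 = 892.32 MPa
Pore pressure P_p = 1030 kg/m³ × 10 m/s² × 32317 m = 3.329×10^8 Pa = 332.9 MPa
Effective stress σ' = σ_v − P_p = 892.3 − 332.9 = 559.45 MPa = 5521.4 atm

5500 atm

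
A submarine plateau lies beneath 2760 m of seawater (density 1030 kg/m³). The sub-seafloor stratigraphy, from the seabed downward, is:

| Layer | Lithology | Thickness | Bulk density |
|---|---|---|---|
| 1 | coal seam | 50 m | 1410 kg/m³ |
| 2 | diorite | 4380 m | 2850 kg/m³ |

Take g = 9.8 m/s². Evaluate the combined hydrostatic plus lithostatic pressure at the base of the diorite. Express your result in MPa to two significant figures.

seawater: 1030 kg/m³ × 9.8 m/s² × 2760 m = 2.786×10^7 Pa = 27.86 MPa
coal seam: 1410 kg/m³ × 9.8 m/s² × 50 m = 6.909×10^5 Pa = 0.6909 MPa
diorite: 2850 kg/m³ × 9.8 m/s² × 4380 m = 1.223×10^8 Pa = 122.3 MPa
Total = 27.86 + 0.6909 + 122.3 = 150.88 MPa

150 MPa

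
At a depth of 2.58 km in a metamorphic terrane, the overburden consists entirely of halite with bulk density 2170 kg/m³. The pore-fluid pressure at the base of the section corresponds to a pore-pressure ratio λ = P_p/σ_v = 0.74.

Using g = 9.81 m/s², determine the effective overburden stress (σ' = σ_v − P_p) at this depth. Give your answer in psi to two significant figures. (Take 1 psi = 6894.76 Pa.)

2100 psi

Overburden (lithostatic) stress σ_v:
halite: 2170 kg/m³ × 9.81 m/s² × 2580 m = 5.492×10^7 Pa = 54.92 MPa
Pore pressure P_p = λ·σ_v = 0.74 × 54.92 MPa = 40.64 MPa
Effective stress σ' = σ_v − P_p = 54.92 − 40.64 = 14.280 MPa = 2071.1 psi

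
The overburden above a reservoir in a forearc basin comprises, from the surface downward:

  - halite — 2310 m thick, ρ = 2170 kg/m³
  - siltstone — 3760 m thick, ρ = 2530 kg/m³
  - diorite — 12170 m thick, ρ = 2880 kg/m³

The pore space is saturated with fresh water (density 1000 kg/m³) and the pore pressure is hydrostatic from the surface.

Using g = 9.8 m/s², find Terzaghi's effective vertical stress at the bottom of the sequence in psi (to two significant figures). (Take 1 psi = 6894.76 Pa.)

45000 psi

Overburden (lithostatic) stress σ_v:
halite: 2170 kg/m³ × 9.8 m/s² × 2310 m = 4.912×10^7 Pa = 49.12 MPa
siltstone: 2530 kg/m³ × 9.8 m/s² × 3760 m = 9.323×10^7 Pa = 93.23 MPa
diorite: 2880 kg/m³ × 9.8 m/s² × 12170 m = 3.435×10^8 Pa = 343.5 MPa
Total = 49.12 + 93.23 + 343.5 = 485.84 MPa
Pore pressure P_p = 1000 kg/m³ × 9.8 m/s² × 18240 m = 1.788×10^8 Pa = 178.8 MPa
Effective stress σ' = σ_v − P_p = 485.8 − 178.8 = 307.08 MPa = 44539 psi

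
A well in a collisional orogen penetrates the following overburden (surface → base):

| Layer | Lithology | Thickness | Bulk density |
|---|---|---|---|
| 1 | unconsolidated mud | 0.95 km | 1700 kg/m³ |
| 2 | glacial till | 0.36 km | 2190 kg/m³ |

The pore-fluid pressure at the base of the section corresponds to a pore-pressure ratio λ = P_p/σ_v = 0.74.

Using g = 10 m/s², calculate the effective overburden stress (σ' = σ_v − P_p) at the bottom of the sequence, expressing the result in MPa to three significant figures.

Overburden (lithostatic) stress σ_v:
unconsolidated mud: 1700 kg/m³ × 10 m/s² × 950 m = 1.615×10^7 Pa = 16.15 MPa
glacial till: 2190 kg/m³ × 10 m/s² × 360 m = 7.884×10^6 Pa = 7.884 MPa
Total = 16.15 + 7.884 = 24.034 MPa
Pore pressure P_p = λ·σ_v = 0.74 × 24.03 MPa = 17.79 MPa
Effective stress σ' = σ_v − P_p = 24.03 − 17.79 = 6.2488 MPa

6.25 MPa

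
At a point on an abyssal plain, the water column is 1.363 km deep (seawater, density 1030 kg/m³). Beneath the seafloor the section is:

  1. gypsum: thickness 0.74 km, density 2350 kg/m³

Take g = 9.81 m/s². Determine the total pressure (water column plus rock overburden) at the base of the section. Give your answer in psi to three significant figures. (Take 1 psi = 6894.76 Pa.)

seawater: 1030 kg/m³ × 9.81 m/s² × 1363 m = 1.377×10^7 Pa = 1997 psi
gypsum: 2350 kg/m³ × 9.81 m/s² × 740 m = 1.706×10^7 Pa = 2474 psi
Total = 1997 + 2474 = 4471.8 psi

4470 psi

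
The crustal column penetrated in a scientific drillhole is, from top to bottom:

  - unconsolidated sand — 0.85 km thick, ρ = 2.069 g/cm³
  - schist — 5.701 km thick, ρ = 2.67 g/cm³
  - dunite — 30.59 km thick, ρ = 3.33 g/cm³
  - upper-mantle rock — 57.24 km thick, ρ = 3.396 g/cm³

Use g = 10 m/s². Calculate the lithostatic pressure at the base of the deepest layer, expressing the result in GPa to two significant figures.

unconsolidated sand: 2069 kg/m³ × 10 m/s² × 850 m = 1.759×10^7 Pa = 0.01759 GPa
schist: 2670 kg/m³ × 10 m/s² × 5701 m = 1.522×10^8 Pa = 0.1522 GPa
dunite: 3330 kg/m³ × 10 m/s² × 30590 m = 1.019×10^9 Pa = 1.019 GPa
upper-mantle rock: 3396 kg/m³ × 10 m/s² × 57240 m = 1.944×10^9 Pa = 1.944 GPa
Total = 0.01759 + 0.1522 + 1.019 + 1.944 = 3.1323 GPa

3.1 GPa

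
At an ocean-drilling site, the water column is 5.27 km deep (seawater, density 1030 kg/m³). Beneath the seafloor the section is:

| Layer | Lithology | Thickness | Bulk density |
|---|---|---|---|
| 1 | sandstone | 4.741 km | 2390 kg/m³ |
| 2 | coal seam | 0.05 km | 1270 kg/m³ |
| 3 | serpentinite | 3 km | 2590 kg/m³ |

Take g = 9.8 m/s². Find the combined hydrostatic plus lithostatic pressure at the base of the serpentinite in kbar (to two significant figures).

2.4 kbar

seawater: 1030 kg/m³ × 9.8 m/s² × 5270 m = 5.320×10^7 Pa = 0.5320 kbar
sandstone: 2390 kg/m³ × 9.8 m/s² × 4741 m = 1.110×10^8 Pa = 1.110 kbar
coal seam: 1270 kg/m³ × 9.8 m/s² × 50 m = 6.223×10^5 Pa = 6.223×10^-3 kbar
serpentinite: 2590 kg/m³ × 9.8 m/s² × 3000 m = 7.615×10^7 Pa = 0.7615 kbar
Total = 0.5320 + 1.110 + 6.223×10^-3 + 0.7615 = 2.4101 kbar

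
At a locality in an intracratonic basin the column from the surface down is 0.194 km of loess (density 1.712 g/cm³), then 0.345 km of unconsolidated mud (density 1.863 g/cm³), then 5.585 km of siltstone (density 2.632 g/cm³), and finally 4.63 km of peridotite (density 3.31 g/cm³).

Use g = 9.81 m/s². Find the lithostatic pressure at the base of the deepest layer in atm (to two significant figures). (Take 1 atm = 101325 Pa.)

3000 atm

loess: 1712 kg/m³ × 9.81 m/s² × 194 m = 3.258×10^6 Pa = 32.16 atm
unconsolidated mud: 1863 kg/m³ × 9.81 m/s² × 345 m = 6.305×10^6 Pa = 62.23 atm
siltstone: 2632 kg/m³ × 9.81 m/s² × 5585 m = 1.442×10^8 Pa = 1423 atm
peridotite: 3310 kg/m³ × 9.81 m/s² × 4630 m = 1.503×10^8 Pa = 1484 atm
Total = 32.16 + 62.23 + 1423 + 1484 = 3001.3 atm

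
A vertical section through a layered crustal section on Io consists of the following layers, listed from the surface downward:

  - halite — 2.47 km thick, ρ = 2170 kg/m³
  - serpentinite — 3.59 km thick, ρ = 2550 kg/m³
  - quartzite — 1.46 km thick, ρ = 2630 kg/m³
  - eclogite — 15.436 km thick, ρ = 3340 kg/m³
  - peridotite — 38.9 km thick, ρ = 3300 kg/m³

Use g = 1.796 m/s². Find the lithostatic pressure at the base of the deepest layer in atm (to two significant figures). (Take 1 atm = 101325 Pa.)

3500 atm

halite: 2170 kg/m³ × 1.796 m/s² × 2470 m = 9.626×10^6 Pa = 95.00 atm
serpentinite: 2550 kg/m³ × 1.796 m/s² × 3590 m = 1.644×10^7 Pa = 162.3 atm
quartzite: 2630 kg/m³ × 1.796 m/s² × 1460 m = 6.896×10^6 Pa = 68.06 atm
eclogite: 3340 kg/m³ × 1.796 m/s² × 15436 m = 9.260×10^7 Pa = 913.8 atm
peridotite: 3300 kg/m³ × 1.796 m/s² × 38900 m = 2.306×10^8 Pa = 2275 atm
Total = 95.00 + 162.3 + 68.06 + 913.8 + 2275 = 3514.5 atm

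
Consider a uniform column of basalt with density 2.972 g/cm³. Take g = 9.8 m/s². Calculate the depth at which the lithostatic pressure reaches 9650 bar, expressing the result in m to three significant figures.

h = P/(ρg) = 9650 bar / (2972 kg/m³ × 9.8 m/s²) = 9.650×10^8 Pa / 29126 Pa/m = 33132 m

33100 m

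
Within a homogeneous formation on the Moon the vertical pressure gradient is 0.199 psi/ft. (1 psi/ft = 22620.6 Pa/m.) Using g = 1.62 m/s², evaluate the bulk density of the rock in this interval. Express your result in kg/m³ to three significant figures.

2780 kg/m³

ρ = (dP/dz)/g = 0.199 psi/ft / 1.62 m/s² = 4501.5 Pa/m / 1.62 m/s² = 2778.7 kg/m³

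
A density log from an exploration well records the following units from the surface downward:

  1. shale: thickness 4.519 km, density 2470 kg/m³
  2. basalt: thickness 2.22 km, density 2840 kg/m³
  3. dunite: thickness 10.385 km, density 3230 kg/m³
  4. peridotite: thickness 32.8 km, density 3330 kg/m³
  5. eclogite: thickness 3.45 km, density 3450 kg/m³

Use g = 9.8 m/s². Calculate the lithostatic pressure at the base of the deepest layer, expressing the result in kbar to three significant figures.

16.9 kbar

shale: 2470 kg/m³ × 9.8 m/s² × 4519 m = 1.094×10^8 Pa = 1.094 kbar
basalt: 2840 kg/m³ × 9.8 m/s² × 2220 m = 6.179×10^7 Pa = 0.6179 kbar
dunite: 3230 kg/m³ × 9.8 m/s² × 10385 m = 3.287×10^8 Pa = 3.287 kbar
peridotite: 3330 kg/m³ × 9.8 m/s² × 32800 m = 1.070×10^9 Pa = 10.70 kbar
eclogite: 3450 kg/m³ × 9.8 m/s² × 3450 m = 1.166×10^8 Pa = 1.166 kbar
Total = 1.094 + 0.6179 + 3.287 + 10.70 + 1.166 = 16.869 kbar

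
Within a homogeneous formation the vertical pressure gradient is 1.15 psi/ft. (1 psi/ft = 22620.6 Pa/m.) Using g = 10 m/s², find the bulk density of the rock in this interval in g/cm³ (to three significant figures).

2.60 g/cm³

ρ = (dP/dz)/g = 1.15 psi/ft / 10 m/s² = 26014 Pa/m / 10 m/s² = 2601.4 kg/m³
= 2.601 g/cm³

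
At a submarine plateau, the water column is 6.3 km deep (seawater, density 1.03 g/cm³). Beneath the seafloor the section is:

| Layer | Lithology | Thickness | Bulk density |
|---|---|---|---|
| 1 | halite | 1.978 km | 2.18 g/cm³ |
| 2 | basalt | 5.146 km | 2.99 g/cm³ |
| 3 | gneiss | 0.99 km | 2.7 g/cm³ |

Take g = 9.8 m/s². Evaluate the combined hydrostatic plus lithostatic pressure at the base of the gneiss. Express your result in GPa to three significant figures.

seawater: 1030 kg/m³ × 9.8 m/s² × 6300 m = 6.359×10^7 Pa = 0.06359 GPa
halite: 2180 kg/m³ × 9.8 m/s² × 1978 m = 4.226×10^7 Pa = 0.04226 GPa
basalt: 2990 kg/m³ × 9.8 m/s² × 5146 m = 1.508×10^8 Pa = 0.1508 GPa
gneiss: 2700 kg/m³ × 9.8 m/s² × 990 m = 2.620×10^7 Pa = 0.02620 GPa
Total = 0.06359 + 0.04226 + 0.1508 + 0.02620 = 0.28283 GPa

0.283 GPa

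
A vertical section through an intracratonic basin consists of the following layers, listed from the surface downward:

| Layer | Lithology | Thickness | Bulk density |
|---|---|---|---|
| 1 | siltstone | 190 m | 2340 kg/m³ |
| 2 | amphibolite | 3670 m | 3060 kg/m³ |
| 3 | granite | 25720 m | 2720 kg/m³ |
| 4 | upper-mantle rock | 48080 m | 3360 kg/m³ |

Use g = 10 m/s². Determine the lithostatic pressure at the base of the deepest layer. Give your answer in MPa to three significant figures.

siltstone: 2340 kg/m³ × 10 m/s² × 190 m = 4.446×10^6 Pa = 4.446 MPa
amphibolite: 3060 kg/m³ × 10 m/s² × 3670 m = 1.123×10^8 Pa = 112.3 MPa
granite: 2720 kg/m³ × 10 m/s² × 25720 m = 6.996×10^8 Pa = 699.6 MPa
upper-mantle rock: 3360 kg/m³ × 10 m/s² × 48080 m = 1.615×10^9 Pa = 1615 MPa
Total = 4.446 + 112.3 + 699.6 + 1615 = 2431.8 MPa

2430 MPa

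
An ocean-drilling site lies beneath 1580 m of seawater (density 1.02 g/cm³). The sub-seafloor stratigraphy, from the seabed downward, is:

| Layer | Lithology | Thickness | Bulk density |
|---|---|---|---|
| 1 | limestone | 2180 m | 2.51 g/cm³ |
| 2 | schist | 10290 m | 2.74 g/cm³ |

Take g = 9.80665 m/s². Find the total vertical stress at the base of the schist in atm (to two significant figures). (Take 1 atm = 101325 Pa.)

seawater: 1020 kg/m³ × 9.80665 m/s² × 1580 m = 1.580×10^7 Pa = 156.0 atm
limestone: 2510 kg/m³ × 9.80665 m/s² × 2180 m = 5.366×10^7 Pa = 529.6 atm
schist: 2740 kg/m³ × 9.80665 m/s² × 10290 m = 2.765×10^8 Pa = 2729 atm
Total = 156.0 + 529.6 + 2729 = 3414.3 atm

3400 atm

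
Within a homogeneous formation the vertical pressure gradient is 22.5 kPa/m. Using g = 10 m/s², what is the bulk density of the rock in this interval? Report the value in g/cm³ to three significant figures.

2.25 g/cm³

ρ = (dP/dz)/g = 22.5 kPa/m / 10 m/s² = 22500 Pa/m / 10 m/s² = 2250.0 kg/m³
= 2.250 g/cm³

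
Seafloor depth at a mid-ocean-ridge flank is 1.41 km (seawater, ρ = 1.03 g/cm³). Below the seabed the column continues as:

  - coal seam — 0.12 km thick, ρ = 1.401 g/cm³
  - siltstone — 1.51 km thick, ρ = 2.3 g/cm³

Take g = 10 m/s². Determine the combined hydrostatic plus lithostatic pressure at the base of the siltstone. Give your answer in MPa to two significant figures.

seawater: 1030 kg/m³ × 10 m/s² × 1410 m = 1.452×10^7 Pa = 14.52 MPa
coal seam: 1401 kg/m³ × 10 m/s² × 120 m = 1.681×10^6 Pa = 1.681 MPa
siltstone: 2300 kg/m³ × 10 m/s² × 1510 m = 3.473×10^7 Pa = 34.73 MPa
Total = 14.52 + 1.681 + 34.73 = 50.934 MPa

51 MPa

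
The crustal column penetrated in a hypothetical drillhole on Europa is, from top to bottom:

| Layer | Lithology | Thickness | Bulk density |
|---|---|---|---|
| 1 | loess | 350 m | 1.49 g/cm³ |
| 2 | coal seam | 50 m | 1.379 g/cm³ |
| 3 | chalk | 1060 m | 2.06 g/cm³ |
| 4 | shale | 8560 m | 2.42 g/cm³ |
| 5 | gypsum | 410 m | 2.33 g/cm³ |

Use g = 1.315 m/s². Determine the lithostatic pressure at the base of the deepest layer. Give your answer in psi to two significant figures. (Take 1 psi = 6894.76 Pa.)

4700 psi

loess: 1490 kg/m³ × 1.315 m/s² × 350 m = 6.858×10^5 Pa = 99.46 psi
coal seam: 1379 kg/m³ × 1.315 m/s² × 50 m = 90669 Pa = 13.15 psi
chalk: 2060 kg/m³ × 1.315 m/s² × 1060 m = 2.871×10^6 Pa = 416.5 psi
shale: 2420 kg/m³ × 1.315 m/s² × 8560 m = 2.724×10^7 Pa = 3951 psi
gypsum: 2330 kg/m³ × 1.315 m/s² × 410 m = 1.256×10^6 Pa = 182.2 psi
Total = 99.46 + 13.15 + 416.5 + 3951 + 182.2 = 4662.2 psi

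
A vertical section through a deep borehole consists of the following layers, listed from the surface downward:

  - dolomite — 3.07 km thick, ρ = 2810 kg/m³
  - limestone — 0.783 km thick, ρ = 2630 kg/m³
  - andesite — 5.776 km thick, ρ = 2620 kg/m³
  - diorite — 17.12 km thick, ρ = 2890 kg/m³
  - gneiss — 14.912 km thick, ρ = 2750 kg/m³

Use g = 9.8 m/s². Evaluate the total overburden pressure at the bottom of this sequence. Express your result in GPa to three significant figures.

dolomite: 2810 kg/m³ × 9.8 m/s² × 3070 m = 8.454×10^7 Pa = 0.08454 GPa
limestone: 2630 kg/m³ × 9.8 m/s² × 783 m = 2.018×10^7 Pa = 0.02018 GPa
andesite: 2620 kg/m³ × 9.8 m/s² × 5776 m = 1.483×10^8 Pa = 0.1483 GPa
diorite: 2890 kg/m³ × 9.8 m/s² × 17120 m = 4.849×10^8 Pa = 0.4849 GPa
gneiss: 2750 kg/m³ × 9.8 m/s² × 14912 m = 4.019×10^8 Pa = 0.4019 GPa
Total = 0.08454 + 0.02018 + 0.1483 + 0.4849 + 0.4019 = 1.1398 GPa

1.14 GPa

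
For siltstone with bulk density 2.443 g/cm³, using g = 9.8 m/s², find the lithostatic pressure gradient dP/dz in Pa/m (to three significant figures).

23900 Pa/m

dP/dz = ρg = 2443 kg/m³ × 9.8 m/s² = 23941 Pa/m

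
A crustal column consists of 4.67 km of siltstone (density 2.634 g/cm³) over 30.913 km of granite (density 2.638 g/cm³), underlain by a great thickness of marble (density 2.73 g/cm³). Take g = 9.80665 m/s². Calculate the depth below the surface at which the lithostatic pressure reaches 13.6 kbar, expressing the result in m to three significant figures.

52000 m

Pressure at base of upper layers: 2634×9.80665×4670 + 2638×9.80665×30913 = 9.203×10^8 Pa = 9.203 kbar
Remaining pressure to be supplied by marble: 1.360×10^9 − 9.203×10^8 = 4.397×10^8 Pa
Additional depth in marble = 4.397×10^8 Pa / (2730 kg/m³ × 9.80665 m/s²) = 16422 m
Total depth = 35583 m + 16422 m = 52005 m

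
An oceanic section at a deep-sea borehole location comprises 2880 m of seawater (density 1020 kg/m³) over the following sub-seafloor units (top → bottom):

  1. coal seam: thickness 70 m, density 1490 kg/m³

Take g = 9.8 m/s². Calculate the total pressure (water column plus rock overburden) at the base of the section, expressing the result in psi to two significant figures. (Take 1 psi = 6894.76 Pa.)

4300 psi

seawater: 1020 kg/m³ × 9.8 m/s² × 2880 m = 2.879×10^7 Pa = 4175 psi
coal seam: 1490 kg/m³ × 9.8 m/s² × 70 m = 1.022×10^6 Pa = 148.2 psi
Total = 4175 + 148.2 = 4323.7 psi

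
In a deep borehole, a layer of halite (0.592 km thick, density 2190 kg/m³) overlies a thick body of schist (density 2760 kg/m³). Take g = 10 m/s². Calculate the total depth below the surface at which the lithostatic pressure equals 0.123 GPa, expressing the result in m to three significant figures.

4580 m

Pressure at base of upper layers: 2190×10×592 = 1.296×10^7 Pa = 0.01296 GPa
Remaining pressure to be supplied by schist: 1.230×10^8 − 1.296×10^7 = 1.100×10^8 Pa
Additional depth in schist = 1.100×10^8 Pa / (2760 kg/m³ × 10 m/s²) = 3986.8 m
Total depth = 592 m + 3986.8 m = 4578.8 m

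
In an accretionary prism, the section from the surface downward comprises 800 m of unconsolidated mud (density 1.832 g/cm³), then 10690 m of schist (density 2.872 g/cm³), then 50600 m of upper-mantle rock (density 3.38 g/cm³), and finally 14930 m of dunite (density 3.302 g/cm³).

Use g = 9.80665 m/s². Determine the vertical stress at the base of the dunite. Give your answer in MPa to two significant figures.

unconsolidated mud: 1832 kg/m³ × 9.80665 m/s² × 800 m = 1.437×10^7 Pa = 14.37 MPa
schist: 2872 kg/m³ × 9.80665 m/s² × 10690 m = 3.011×10^8 Pa = 301.1 MPa
upper-mantle rock: 3380 kg/m³ × 9.80665 m/s² × 50600 m = 1.677×10^9 Pa = 1677 MPa
dunite: 3302 kg/m³ × 9.80665 m/s² × 14930 m = 4.835×10^8 Pa = 483.5 MPa
Total = 14.37 + 301.1 + 1677 + 483.5 = 2476.1 MPa

2500 MPa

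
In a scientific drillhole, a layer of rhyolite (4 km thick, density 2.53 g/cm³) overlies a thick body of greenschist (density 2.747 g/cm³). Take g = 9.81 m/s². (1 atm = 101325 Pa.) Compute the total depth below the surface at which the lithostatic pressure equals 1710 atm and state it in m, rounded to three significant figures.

6750 m

Pressure at base of upper layers: 2530×9.81×4000 = 9.928×10^7 Pa = 979.8 atm
Remaining pressure to be supplied by greenschist: 1.733×10^8 − 9.928×10^7 = 7.399×10^7 Pa
Additional depth in greenschist = 7.399×10^7 Pa / (2747 kg/m³ × 9.81 m/s²) = 2745.6 m
Total depth = 4000 m + 2745.6 m = 6745.6 m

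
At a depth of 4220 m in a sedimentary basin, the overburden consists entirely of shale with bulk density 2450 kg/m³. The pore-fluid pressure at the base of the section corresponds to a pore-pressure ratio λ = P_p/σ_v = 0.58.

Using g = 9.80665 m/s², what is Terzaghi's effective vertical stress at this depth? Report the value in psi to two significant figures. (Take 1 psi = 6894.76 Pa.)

Overburden (lithostatic) stress σ_v:
shale: 2450 kg/m³ × 9.80665 m/s² × 4220 m = 1.014×10^8 Pa = 101.4 MPa
Pore pressure P_p = λ·σ_v = 0.58 × 101.4 MPa = 58.81 MPa
Effective stress σ' = σ_v − P_p = 101.4 − 58.81 = 42.584 MPa = 6176.3 psi

6200 psi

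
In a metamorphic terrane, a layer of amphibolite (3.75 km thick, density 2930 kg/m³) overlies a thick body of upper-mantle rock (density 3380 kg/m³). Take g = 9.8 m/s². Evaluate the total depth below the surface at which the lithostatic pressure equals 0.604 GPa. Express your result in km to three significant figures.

18.7 km

Pressure at base of upper layers: 2930×9.8×3750 = 1.077×10^8 Pa = 0.1077 GPa
Remaining pressure to be supplied by upper-mantle rock: 6.040×10^8 − 1.077×10^8 = 4.963×10^8 Pa
Additional depth in upper-mantle rock = 4.963×10^8 Pa / (3380 kg/m³ × 9.8 m/s²) = 14984 m
Total depth = 3750 m + 14984 m = 18734 m
= 18.734 km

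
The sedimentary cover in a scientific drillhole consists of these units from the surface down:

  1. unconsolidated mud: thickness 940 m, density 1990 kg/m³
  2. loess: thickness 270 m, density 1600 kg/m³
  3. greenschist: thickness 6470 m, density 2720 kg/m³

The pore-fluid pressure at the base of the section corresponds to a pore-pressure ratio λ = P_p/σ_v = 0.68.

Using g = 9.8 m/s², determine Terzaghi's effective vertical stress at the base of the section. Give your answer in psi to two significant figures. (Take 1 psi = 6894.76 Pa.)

9100 psi

Overburden (lithostatic) stress σ_v:
unconsolidated mud: 1990 kg/m³ × 9.8 m/s² × 940 m = 1.833×10^7 Pa = 18.33 MPa
loess: 1600 kg/m³ × 9.8 m/s² × 270 m = 4.234×10^6 Pa = 4.234 MPa
greenschist: 2720 kg/m³ × 9.8 m/s² × 6470 m = 1.725×10^8 Pa = 172.5 MPa
Total = 18.33 + 4.234 + 172.5 = 195.03 MPa
Pore pressure P_p = λ·σ_v = 0.68 × 195.0 MPa = 132.6 MPa
Effective stress σ' = σ_v − P_p = 195.0 − 132.6 = 62.410 MPa = 9051.7 psi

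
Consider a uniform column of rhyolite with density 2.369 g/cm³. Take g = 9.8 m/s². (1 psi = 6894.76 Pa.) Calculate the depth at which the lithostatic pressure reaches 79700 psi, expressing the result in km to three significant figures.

h = P/(ρg) = 79700 psi / (2369 kg/m³ × 9.8 m/s²) = 5.495×10^8 Pa / 23216 Pa/m = 23669 m
= 23.669 km

23.7 km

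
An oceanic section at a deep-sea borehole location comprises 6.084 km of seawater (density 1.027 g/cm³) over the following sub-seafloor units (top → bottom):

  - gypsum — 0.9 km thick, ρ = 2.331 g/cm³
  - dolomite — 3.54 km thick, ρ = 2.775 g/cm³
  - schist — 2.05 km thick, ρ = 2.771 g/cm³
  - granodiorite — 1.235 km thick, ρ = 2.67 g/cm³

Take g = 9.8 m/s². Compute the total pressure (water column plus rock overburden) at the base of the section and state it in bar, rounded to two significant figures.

seawater: 1027 kg/m³ × 9.8 m/s² × 6084 m = 6.123×10^7 Pa = 612.3 bar
gypsum: 2331 kg/m³ × 9.8 m/s² × 900 m = 2.056×10^7 Pa = 205.6 bar
dolomite: 2775 kg/m³ × 9.8 m/s² × 3540 m = 9.627×10^7 Pa = 962.7 bar
schist: 2771 kg/m³ × 9.8 m/s² × 2050 m = 5.567×10^7 Pa = 556.7 bar
granodiorite: 2670 kg/m³ × 9.8 m/s² × 1235 m = 3.232×10^7 Pa = 323.2 bar
Total = 612.3 + 205.6 + 962.7 + 556.7 + 323.2 = 2660.5 bar

2700 bar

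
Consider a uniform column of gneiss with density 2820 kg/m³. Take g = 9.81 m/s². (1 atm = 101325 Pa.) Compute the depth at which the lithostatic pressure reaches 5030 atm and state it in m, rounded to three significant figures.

18400 m

h = P/(ρg) = 5030 atm / (2820 kg/m³ × 9.81 m/s²) = 5.097×10^8 Pa / 27664 Pa/m = 18423 m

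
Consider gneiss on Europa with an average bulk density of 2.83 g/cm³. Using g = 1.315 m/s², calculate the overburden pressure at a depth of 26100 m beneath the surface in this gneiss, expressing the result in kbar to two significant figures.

0.97 kbar

gneiss: 2830 kg/m³ × 1.315 m/s² × 26100 m = 9.713×10^7 Pa = 0.9713 kbar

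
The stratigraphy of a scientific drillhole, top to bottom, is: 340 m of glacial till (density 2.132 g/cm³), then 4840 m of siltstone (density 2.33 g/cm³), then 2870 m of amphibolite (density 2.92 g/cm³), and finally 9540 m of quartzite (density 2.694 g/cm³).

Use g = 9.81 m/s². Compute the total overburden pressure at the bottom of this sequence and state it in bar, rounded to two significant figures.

4500 bar

glacial till: 2132 kg/m³ × 9.81 m/s² × 340 m = 7.111×10^6 Pa = 71.11 bar
siltstone: 2330 kg/m³ × 9.81 m/s² × 4840 m = 1.106×10^8 Pa = 1106 bar
amphibolite: 2920 kg/m³ × 9.81 m/s² × 2870 m = 8.221×10^7 Pa = 822.1 bar
quartzite: 2694 kg/m³ × 9.81 m/s² × 9540 m = 2.521×10^8 Pa = 2521 bar
Total = 71.11 + 1106 + 822.1 + 2521 = 4520.8 bar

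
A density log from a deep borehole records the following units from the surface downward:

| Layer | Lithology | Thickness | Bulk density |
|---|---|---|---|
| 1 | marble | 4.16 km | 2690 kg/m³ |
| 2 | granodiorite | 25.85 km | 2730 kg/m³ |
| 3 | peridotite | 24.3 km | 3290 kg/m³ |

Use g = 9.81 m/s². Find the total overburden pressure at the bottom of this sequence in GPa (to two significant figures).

marble: 2690 kg/m³ × 9.81 m/s² × 4160 m = 1.098×10^8 Pa = 0.1098 GPa
granodiorite: 2730 kg/m³ × 9.81 m/s² × 25850 m = 6.923×10^8 Pa = 0.6923 GPa
peridotite: 3290 kg/m³ × 9.81 m/s² × 24300 m = 7.843×10^8 Pa = 0.7843 GPa
Total = 0.1098 + 0.6923 + 0.7843 = 1.5864 GPa

1.6 GPa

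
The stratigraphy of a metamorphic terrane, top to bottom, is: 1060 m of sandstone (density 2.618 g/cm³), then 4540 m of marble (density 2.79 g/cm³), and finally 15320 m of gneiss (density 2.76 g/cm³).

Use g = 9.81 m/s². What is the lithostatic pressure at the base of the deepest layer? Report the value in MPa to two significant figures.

sandstone: 2618 kg/m³ × 9.81 m/s² × 1060 m = 2.722×10^7 Pa = 27.22 MPa
marble: 2790 kg/m³ × 9.81 m/s² × 4540 m = 1.243×10^8 Pa = 124.3 MPa
gneiss: 2760 kg/m³ × 9.81 m/s² × 15320 m = 4.148×10^8 Pa = 414.8 MPa
Total = 27.22 + 124.3 + 414.8 = 566.28 MPa

570 MPa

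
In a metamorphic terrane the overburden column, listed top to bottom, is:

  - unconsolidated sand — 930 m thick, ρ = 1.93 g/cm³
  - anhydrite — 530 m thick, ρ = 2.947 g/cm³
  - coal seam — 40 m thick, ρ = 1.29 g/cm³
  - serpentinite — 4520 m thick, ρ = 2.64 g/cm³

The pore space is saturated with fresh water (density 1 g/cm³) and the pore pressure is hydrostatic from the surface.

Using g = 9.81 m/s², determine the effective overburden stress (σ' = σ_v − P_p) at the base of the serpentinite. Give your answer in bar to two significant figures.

Overburden (lithostatic) stress σ_v:
unconsolidated sand: 1930 kg/m³ × 9.81 m/s² × 930 m = 1.761×10^7 Pa = 17.61 MPa
anhydrite: 2947 kg/m³ × 9.81 m/s² × 530 m = 1.532×10^7 Pa = 15.32 MPa
coal seam: 1290 kg/m³ × 9.81 m/s² × 40 m = 5.062×10^5 Pa = 0.5062 MPa
serpentinite: 2640 kg/m³ × 9.81 m/s² × 4520 m = 1.171×10^8 Pa = 117.1 MPa
Total = 17.61 + 15.32 + 0.5062 + 117.1 = 150.50 MPa
Pore pressure P_p = 1000 kg/m³ × 9.81 m/s² × 6020 m = 5.906×10^7 Pa = 59.06 MPa
Effective stress σ' = σ_v − P_p = 150.5 − 59.06 = 91.441 MPa = 914.41 bar

910 bar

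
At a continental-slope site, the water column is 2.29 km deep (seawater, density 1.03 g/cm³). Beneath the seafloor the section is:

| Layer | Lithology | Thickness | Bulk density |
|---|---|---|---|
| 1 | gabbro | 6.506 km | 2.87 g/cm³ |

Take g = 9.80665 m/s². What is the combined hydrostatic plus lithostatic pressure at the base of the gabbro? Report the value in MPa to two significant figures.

seawater: 1030 kg/m³ × 9.80665 m/s² × 2290 m = 2.313×10^7 Pa = 23.13 MPa
gabbro: 2870 kg/m³ × 9.80665 m/s² × 6506 m = 1.831×10^8 Pa = 183.1 MPa
Total = 23.13 + 183.1 = 206.24 MPa

210 MPa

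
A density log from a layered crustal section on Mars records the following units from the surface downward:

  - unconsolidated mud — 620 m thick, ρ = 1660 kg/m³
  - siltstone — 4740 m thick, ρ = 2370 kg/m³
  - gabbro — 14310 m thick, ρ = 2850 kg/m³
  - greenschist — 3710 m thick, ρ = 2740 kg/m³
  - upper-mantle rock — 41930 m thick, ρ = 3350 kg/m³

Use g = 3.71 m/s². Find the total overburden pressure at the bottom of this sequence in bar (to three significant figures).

unconsolidated mud: 1660 kg/m³ × 3.71 m/s² × 620 m = 3.818×10^6 Pa = 38.18 bar
siltstone: 2370 kg/m³ × 3.71 m/s² × 4740 m = 4.168×10^7 Pa = 416.8 bar
gabbro: 2850 kg/m³ × 3.71 m/s² × 14310 m = 1.513×10^8 Pa = 1513 bar
greenschist: 2740 kg/m³ × 3.71 m/s² × 3710 m = 3.771×10^7 Pa = 377.1 bar
upper-mantle rock: 3350 kg/m³ × 3.71 m/s² × 41930 m = 5.211×10^8 Pa = 5211 bar
Total = 38.18 + 416.8 + 1513 + 377.1 + 5211 = 7556.4 bar

7560 bar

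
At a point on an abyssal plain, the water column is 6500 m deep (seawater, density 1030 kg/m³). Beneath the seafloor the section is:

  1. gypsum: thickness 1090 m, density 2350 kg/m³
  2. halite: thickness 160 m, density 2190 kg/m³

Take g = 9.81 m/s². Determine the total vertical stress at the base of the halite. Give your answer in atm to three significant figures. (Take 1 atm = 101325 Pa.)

930 atm

seawater: 1030 kg/m³ × 9.81 m/s² × 6500 m = 6.568×10^7 Pa = 648.2 atm
gypsum: 2350 kg/m³ × 9.81 m/s² × 1090 m = 2.513×10^7 Pa = 248.0 atm
halite: 2190 kg/m³ × 9.81 m/s² × 160 m = 3.437×10^6 Pa = 33.92 atm
Total = 648.2 + 248.0 + 33.92 = 930.11 atm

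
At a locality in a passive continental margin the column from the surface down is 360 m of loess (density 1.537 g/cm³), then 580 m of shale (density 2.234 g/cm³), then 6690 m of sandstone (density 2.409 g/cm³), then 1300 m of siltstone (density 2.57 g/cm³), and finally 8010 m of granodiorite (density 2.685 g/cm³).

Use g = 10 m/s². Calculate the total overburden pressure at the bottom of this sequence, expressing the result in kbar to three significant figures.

loess: 1537 kg/m³ × 10 m/s² × 360 m = 5.533×10^6 Pa = 0.05533 kbar
shale: 2234 kg/m³ × 10 m/s² × 580 m = 1.296×10^7 Pa = 0.1296 kbar
sandstone: 2409 kg/m³ × 10 m/s² × 6690 m = 1.612×10^8 Pa = 1.612 kbar
siltstone: 2570 kg/m³ × 10 m/s² × 1300 m = 3.341×10^7 Pa = 0.3341 kbar
granodiorite: 2685 kg/m³ × 10 m/s² × 8010 m = 2.151×10^8 Pa = 2.151 kbar
Total = 0.05533 + 0.1296 + 1.612 + 0.3341 + 2.151 = 4.2813 kbar

4.28 kbar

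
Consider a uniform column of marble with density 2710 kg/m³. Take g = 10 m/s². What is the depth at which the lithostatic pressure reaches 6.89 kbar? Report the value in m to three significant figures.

25400 m

h = P/(ρg) = 6.89 kbar / (2710 kg/m³ × 10 m/s²) = 6.890×10^8 Pa / 27100 Pa/m = 25424 m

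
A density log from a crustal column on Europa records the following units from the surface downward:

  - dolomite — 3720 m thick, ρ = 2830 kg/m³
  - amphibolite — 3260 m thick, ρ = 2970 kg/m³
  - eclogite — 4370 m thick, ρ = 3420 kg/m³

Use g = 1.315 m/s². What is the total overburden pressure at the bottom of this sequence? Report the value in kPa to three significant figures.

dolomite: 2830 kg/m³ × 1.315 m/s² × 3720 m = 1.384×10^7 Pa = 13844 kPa
amphibolite: 2970 kg/m³ × 1.315 m/s² × 3260 m = 1.273×10^7 Pa = 12732 kPa
eclogite: 3420 kg/m³ × 1.315 m/s² × 4370 m = 1.965×10^7 Pa = 19653 kPa
Total = 13844 + 12732 + 19653 = 46229 kPa

46200 kPa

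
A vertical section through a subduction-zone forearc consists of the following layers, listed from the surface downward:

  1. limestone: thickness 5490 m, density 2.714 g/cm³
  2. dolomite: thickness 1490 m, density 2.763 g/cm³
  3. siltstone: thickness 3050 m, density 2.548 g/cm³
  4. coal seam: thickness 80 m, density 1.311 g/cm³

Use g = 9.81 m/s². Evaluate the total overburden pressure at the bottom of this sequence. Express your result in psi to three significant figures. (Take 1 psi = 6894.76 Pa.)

38300 psi

limestone: 2714 kg/m³ × 9.81 m/s² × 5490 m = 1.462×10^8 Pa = 21200 psi
dolomite: 2763 kg/m³ × 9.81 m/s² × 1490 m = 4.039×10^7 Pa = 5858 psi
siltstone: 2548 kg/m³ × 9.81 m/s² × 3050 m = 7.624×10^7 Pa = 11057 psi
coal seam: 1311 kg/m³ × 9.81 m/s² × 80 m = 1.029×10^6 Pa = 149.2 psi
Total = 21200 + 5858 + 11057 + 149.2 = 38264 psi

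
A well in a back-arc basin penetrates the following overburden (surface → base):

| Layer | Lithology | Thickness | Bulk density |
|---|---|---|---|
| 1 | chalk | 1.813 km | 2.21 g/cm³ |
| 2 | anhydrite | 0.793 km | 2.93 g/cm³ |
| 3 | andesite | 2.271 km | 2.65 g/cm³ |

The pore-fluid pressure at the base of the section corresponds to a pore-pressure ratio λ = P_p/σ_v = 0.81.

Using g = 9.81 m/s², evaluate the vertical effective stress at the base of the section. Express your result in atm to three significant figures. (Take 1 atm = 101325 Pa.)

227 atm

Overburden (lithostatic) stress σ_v:
chalk: 2210 kg/m³ × 9.81 m/s² × 1813 m = 3.931×10^7 Pa = 39.31 MPa
anhydrite: 2930 kg/m³ × 9.81 m/s² × 793 m = 2.279×10^7 Pa = 22.79 MPa
andesite: 2650 kg/m³ × 9.81 m/s² × 2271 m = 5.904×10^7 Pa = 59.04 MPa
Total = 39.31 + 22.79 + 59.04 = 121.14 MPa
Pore pressure P_p = λ·σ_v = 0.81 × 121.1 MPa = 98.12 MPa
Effective stress σ' = σ_v − P_p = 121.1 − 98.12 = 23.016 MPa = 227.15 atm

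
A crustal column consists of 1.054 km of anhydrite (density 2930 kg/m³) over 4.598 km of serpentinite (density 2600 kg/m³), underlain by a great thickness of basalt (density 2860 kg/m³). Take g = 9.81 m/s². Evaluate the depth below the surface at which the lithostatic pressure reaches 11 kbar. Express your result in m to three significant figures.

39600 m

Pressure at base of upper layers: 2930×9.81×1054 + 2600×9.81×4598 = 1.476×10^8 Pa = 1.476 kbar
Remaining pressure to be supplied by basalt: 1.100×10^9 − 1.476×10^8 = 9.524×10^8 Pa
Additional depth in basalt = 9.524×10^8 Pa / (2860 kg/m³ × 9.81 m/s²) = 33947 m
Total depth = 5652 m + 33947 m = 39599 m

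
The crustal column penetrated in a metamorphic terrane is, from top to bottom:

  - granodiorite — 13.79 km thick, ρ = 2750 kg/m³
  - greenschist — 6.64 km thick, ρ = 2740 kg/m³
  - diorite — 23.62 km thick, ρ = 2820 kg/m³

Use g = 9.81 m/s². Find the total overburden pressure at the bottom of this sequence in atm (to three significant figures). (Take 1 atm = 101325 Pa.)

11900 atm

granodiorite: 2750 kg/m³ × 9.81 m/s² × 13790 m = 3.720×10^8 Pa = 3672 atm
greenschist: 2740 kg/m³ × 9.81 m/s² × 6640 m = 1.785×10^8 Pa = 1761 atm
diorite: 2820 kg/m³ × 9.81 m/s² × 23620 m = 6.534×10^8 Pa = 6449 atm
Total = 3672 + 1761 + 6449 = 11882 atm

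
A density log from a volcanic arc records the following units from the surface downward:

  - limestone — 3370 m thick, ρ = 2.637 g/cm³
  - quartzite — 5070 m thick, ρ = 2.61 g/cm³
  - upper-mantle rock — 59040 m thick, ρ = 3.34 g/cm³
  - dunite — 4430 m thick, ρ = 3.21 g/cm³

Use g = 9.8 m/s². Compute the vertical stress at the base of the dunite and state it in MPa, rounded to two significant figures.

2300 MPa

limestone: 2637 kg/m³ × 9.8 m/s² × 3370 m = 8.709×10^7 Pa = 87.09 MPa
quartzite: 2610 kg/m³ × 9.8 m/s² × 5070 m = 1.297×10^8 Pa = 129.7 MPa
upper-mantle rock: 3340 kg/m³ × 9.8 m/s² × 59040 m = 1.932×10^9 Pa = 1932 MPa
dunite: 3210 kg/m³ × 9.8 m/s² × 4430 m = 1.394×10^8 Pa = 139.4 MPa
Total = 87.09 + 129.7 + 1932 + 139.4 = 2288.6 MPa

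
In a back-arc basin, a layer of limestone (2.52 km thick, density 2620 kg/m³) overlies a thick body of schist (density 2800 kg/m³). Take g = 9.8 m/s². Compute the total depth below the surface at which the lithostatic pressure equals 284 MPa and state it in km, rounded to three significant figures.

Pressure at base of upper layers: 2620×9.8×2520 = 6.470×10^7 Pa = 64.70 MPa
Remaining pressure to be supplied by schist: 2.840×10^8 − 6.470×10^7 = 2.193×10^8 Pa
Additional depth in schist = 2.193×10^8 Pa / (2800 kg/m³ × 9.8 m/s²) = 7991.9 m
Total depth = 2520 m + 7991.9 m = 10512 m
= 10.512 km

10.5 km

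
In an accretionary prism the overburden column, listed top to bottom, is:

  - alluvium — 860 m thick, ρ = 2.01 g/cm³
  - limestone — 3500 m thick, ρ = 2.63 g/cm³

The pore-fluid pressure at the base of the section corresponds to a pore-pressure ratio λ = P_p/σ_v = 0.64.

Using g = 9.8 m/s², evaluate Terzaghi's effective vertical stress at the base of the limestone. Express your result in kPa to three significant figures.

Overburden (lithostatic) stress σ_v:
alluvium: 2010 kg/m³ × 9.8 m/s² × 860 m = 1.694×10^7 Pa = 16.94 MPa
limestone: 2630 kg/m³ × 9.8 m/s² × 3500 m = 9.021×10^7 Pa = 90.21 MPa
Total = 16.94 + 90.21 = 107.15 MPa
Pore pressure P_p = λ·σ_v = 0.64 × 107.1 MPa = 68.58 MPa
Effective stress σ' = σ_v − P_p = 107.1 − 68.58 = 38.574 MPa = 38574 kPa

38600 kPa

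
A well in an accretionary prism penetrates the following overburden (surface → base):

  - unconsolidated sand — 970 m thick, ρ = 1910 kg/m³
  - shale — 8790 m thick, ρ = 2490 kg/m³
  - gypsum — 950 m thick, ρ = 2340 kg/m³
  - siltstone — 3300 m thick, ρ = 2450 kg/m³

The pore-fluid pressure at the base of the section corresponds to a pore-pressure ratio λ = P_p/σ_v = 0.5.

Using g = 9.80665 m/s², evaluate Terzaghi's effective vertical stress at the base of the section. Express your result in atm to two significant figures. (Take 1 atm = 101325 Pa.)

Overburden (lithostatic) stress σ_v:
unconsolidated sand: 1910 kg/m³ × 9.80665 m/s² × 970 m = 1.817×10^7 Pa = 18.17 MPa
shale: 2490 kg/m³ × 9.80665 m/s² × 8790 m = 2.146×10^8 Pa = 214.6 MPa
gypsum: 2340 kg/m³ × 9.80665 m/s² × 950 m = 2.180×10^7 Pa = 21.80 MPa
siltstone: 2450 kg/m³ × 9.80665 m/s² × 3300 m = 7.929×10^7 Pa = 79.29 MPa
Total = 18.17 + 214.6 + 21.80 + 79.29 = 333.89 MPa
Pore pressure P_p = λ·σ_v = 0.5 × 333.9 MPa = 166.9 MPa
Effective stress σ' = σ_v − P_p = 333.9 − 166.9 = 166.95 MPa = 1647.6 atm

1600 atm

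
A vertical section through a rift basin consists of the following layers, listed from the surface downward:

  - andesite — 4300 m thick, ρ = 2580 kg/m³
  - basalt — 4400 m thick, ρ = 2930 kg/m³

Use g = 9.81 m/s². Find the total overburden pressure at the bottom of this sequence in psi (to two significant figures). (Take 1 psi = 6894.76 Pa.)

34000 psi

andesite: 2580 kg/m³ × 9.81 m/s² × 4300 m = 1.088×10^8 Pa = 15785 psi
basalt: 2930 kg/m³ × 9.81 m/s² × 4400 m = 1.265×10^8 Pa = 18343 psi
Total = 15785 + 18343 = 34128 psi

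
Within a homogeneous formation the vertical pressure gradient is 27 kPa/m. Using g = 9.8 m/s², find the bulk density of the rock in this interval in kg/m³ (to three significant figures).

ρ = (dP/dz)/g = 27 kPa/m / 9.8 m/s² = 27000 Pa/m / 9.8 m/s² = 2755.1 kg/m³

2760 kg/m³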